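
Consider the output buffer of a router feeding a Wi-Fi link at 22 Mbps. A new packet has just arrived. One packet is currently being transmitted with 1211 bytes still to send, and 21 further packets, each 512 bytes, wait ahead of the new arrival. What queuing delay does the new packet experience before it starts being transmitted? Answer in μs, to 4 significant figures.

4350 μs

Each queued packet: L/R = 4096/22000000 = 186.182 μs.
21 queued → 3909.82 μs.
Plus remaining 9688 bits of current packet: 440.364 μs.
Queuing delay = 4350 μs.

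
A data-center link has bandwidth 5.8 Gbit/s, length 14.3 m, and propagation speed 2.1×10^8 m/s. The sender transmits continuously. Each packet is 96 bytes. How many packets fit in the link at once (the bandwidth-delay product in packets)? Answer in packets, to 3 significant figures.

0.514 packets

Propagation delay = 14.3 / 210000000 = 6.80952e-08 s.
BDP = R × t_prop = 5800000000 × 6.80952e-08 = 394.952 bits.
In packets of 768 bits: 0.514 packets.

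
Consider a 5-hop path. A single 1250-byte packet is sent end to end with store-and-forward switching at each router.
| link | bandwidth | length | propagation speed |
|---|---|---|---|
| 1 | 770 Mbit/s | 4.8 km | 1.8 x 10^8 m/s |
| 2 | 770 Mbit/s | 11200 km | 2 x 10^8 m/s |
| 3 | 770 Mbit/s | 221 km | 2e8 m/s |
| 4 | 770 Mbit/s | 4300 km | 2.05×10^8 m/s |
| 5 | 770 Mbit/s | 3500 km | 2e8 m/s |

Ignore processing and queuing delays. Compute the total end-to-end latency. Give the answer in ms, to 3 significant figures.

L = 1250 × 8 = 10000 bits.
Transmission delay per hop = L/R = 10000/770000000 = 0.012987 ms; 5 hops → 0.0649351 ms.
Propagation delays (d/s per hop): 0.0266667, 56, 1.105, 20.9756, 17.5 ms; sum = 95.6073 ms.
End-to-end = 95.7 ms.

95.7 ms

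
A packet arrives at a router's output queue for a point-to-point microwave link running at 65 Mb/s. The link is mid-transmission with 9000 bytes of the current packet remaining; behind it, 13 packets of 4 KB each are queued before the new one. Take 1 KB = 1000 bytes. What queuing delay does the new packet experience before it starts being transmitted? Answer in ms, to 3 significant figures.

Each queued packet: L/R = 32000/65000000 = 0.492308 ms.
13 queued → 6.4 ms.
Plus remaining 72000 bits of current packet: 1.10769 ms.
Queuing delay = 7.51 ms.

7.51 ms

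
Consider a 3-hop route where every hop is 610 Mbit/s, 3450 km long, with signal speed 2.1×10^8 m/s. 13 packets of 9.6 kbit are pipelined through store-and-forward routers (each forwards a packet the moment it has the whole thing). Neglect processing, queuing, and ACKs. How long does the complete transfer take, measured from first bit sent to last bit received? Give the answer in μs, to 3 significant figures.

49500 μs

Per-hop transmission t_tx = L/R = 9600/610000000 = 15.7377 μs.
Per-hop propagation t_prop = 3450000/210000000 = 16428.6 μs.
Pipeline fill: first packet needs 3·t_tx to clear all hops; remaining 12 packets each add one t_tx.
Total = (3+13-1)·t_tx + 3·t_prop = 15·15.7377 + 3·16428.6 = 49500 μs.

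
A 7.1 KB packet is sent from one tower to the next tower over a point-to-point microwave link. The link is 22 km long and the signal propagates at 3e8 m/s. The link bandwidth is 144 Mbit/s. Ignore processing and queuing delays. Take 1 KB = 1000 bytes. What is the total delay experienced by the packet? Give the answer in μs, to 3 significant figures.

L = 56800 bits.
Transmission delay = L/R = 56800 / 144000000 = 394.444 μs.
Propagation delay = d/s = 22000 m / 300000000 m/s = 73.3333 μs.
Total = 468 μs.

468 μs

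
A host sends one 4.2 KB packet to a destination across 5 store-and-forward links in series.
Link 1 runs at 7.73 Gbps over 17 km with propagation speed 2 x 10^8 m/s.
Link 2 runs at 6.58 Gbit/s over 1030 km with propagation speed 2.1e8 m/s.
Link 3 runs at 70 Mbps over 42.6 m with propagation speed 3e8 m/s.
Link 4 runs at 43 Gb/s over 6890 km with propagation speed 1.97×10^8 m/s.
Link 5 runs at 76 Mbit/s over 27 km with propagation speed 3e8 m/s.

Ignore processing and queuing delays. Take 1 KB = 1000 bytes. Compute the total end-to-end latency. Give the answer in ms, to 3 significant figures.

41.0 ms

L = 33600 bits.
Transmission delays (L/R per hop): 0.0043467, 0.00510638, 0.48, 0.000781395, 0.442105 ms; sum = 0.93234 ms.
Propagation delays (d/s per hop): 0.085, 4.90476, 0.000142, 34.9746, 0.09 ms; sum = 40.0545 ms.
End-to-end = 41.0 ms.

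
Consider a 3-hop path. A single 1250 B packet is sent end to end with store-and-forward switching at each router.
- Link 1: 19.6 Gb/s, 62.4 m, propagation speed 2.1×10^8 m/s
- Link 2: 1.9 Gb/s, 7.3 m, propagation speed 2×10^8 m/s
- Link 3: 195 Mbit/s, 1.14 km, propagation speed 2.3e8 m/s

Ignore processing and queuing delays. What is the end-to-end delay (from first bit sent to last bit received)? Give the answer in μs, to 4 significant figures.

62.35 μs

L = 1250 × 8 = 10000 bits.
Transmission delays (L/R per hop): 0.510204, 5.26316, 51.2821 μs; sum = 57.0554 μs.
Propagation delays (d/s per hop): 0.297143, 0.0365, 4.95652 μs; sum = 5.29016 μs.
End-to-end = 62.35 μs.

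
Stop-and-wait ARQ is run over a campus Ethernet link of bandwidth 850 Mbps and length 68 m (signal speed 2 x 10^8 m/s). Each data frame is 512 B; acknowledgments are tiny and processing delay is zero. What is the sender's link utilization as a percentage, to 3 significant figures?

t_tx = L/R = 4096/850000000 = 4.81882e-06 s.
t_prop = 68/200000000 = 3.4e-07 s; RTT = 6.8e-07 s.
Cycle = t_tx + RTT = 5.49882e-06 s.
Utilization = t_tx / cycle = 4.81882e-06/5.49882e-06 = 87.6 %.

87.6 %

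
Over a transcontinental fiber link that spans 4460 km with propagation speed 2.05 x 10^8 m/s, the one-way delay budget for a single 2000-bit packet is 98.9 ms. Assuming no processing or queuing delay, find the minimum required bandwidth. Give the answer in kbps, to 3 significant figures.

Propagation delay = 4460000 / 2.05e+08 = 21.7561 ms.
Transmission budget = 98.9 − 21.7561 = 77.1439 ms.
R ≥ L / t_tx = 2000 bits / 0.0771439 s = 25.9 kbps.

25.9 kbps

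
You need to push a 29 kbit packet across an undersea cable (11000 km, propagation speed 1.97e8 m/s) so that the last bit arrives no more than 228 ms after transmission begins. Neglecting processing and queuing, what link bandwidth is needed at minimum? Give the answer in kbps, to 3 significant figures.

Propagation delay = 11000000 / 197000000 = 55.8376 ms.
Transmission budget = 228 − 55.8376 = 172.162 ms.
R ≥ L / t_tx = 29000 bits / 0.172162 s = 168 kbps.

168 kbps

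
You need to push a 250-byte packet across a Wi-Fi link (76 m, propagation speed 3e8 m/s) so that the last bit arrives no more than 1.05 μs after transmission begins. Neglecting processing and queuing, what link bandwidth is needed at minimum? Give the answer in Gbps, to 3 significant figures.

L = 2000 bits.
Propagation delay = 76 / 300000000 = 0.253333 μs.
Transmission budget = 1.05 − 0.253333 = 0.796667 μs.
R ≥ L / t_tx = 2000 bits / 7.96667e-07 s = 2.51 Gbps.

2.51 Gbps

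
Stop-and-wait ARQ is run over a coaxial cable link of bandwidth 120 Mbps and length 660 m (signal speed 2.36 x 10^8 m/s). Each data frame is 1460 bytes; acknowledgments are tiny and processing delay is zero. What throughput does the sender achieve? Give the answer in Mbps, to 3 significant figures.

113 Mbps

t_tx = L/R = 11680/120000000 = 9.73333e-05 s.
t_prop = 660/236000000 = 2.79661e-06 s; RTT = 5.59322e-06 s.
Cycle = t_tx + RTT = 0.000102927 s.
Throughput = L / cycle = 11680 / 0.000102927 = 113 Mbps.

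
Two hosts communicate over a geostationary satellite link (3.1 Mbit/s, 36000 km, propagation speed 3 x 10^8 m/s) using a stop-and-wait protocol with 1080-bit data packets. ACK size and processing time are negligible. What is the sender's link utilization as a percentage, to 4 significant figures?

t_tx = L/R = 1080/3100000 = 0.000348387 s.
t_prop = 36000000/300000000 = 0.12 s; RTT = 0.24 s.
Cycle = t_tx + RTT = 0.240348 s.
Utilization = t_tx / cycle = 0.000348387/0.240348 = 0.1450 %.

0.1450 %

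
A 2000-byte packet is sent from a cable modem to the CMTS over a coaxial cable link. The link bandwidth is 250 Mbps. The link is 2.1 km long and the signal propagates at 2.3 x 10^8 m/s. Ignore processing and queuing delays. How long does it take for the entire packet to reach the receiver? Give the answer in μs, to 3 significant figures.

L = 2000 × 8 = 16000 bits.
Transmission delay = L/R = 16000 / 250000000 = 64 μs.
Propagation delay = d/s = 2100 m / 2.3e+08 m/s = 9.13043 μs.
Total = 73.1 μs.

73.1 μs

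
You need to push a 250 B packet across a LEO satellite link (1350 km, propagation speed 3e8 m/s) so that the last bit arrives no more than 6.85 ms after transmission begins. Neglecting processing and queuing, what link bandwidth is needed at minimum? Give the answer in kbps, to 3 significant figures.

L = 2000 bits.
Propagation delay = 1350000 / 300000000 = 4.5 ms.
Transmission budget = 6.85 − 4.5 = 2.35 ms.
R ≥ L / t_tx = 2000 bits / 0.00235 s = 851 kbps.

851 kbps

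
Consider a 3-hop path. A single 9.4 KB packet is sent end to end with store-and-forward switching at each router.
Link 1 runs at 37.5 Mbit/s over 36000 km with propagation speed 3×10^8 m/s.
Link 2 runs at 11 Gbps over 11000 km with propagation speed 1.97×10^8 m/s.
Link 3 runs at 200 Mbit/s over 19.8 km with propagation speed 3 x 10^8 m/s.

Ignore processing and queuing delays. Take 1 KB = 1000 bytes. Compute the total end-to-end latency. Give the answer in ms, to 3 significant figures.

178 ms

L = 75200 bits.
Transmission delays (L/R per hop): 2.00533, 0.00683636, 0.376 ms; sum = 2.38817 ms.
Propagation delays (d/s per hop): 120, 55.8376, 0.066 ms; sum = 175.904 ms.
End-to-end = 178 ms.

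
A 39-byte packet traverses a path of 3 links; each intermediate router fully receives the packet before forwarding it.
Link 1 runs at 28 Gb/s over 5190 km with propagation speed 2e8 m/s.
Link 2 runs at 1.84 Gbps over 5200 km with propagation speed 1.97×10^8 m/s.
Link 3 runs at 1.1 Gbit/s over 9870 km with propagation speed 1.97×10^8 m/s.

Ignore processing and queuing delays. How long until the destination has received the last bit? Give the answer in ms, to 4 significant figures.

L = 39 × 8 = 312 bits.
Transmission delays (L/R per hop): 1.11429e-05, 0.000169565, 0.000283636 ms; sum = 0.000464344 ms.
Propagation delays (d/s per hop): 25.95, 26.3959, 50.1015 ms; sum = 102.447 ms.
End-to-end = 102.4 ms.

102.4 ms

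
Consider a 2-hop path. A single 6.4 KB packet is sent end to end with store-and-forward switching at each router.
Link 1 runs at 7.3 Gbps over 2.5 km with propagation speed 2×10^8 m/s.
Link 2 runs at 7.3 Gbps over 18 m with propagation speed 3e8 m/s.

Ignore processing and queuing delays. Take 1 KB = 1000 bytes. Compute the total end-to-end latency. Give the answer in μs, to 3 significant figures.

L = 51200 bits.
Transmission delay per hop = L/R = 51200/7300000000 = 7.0137 μs; 2 hops → 14.0274 μs.
Propagation delays (d/s per hop): 12.5, 0.06 μs; sum = 12.56 μs.
End-to-end = 26.6 μs.

26.6 μs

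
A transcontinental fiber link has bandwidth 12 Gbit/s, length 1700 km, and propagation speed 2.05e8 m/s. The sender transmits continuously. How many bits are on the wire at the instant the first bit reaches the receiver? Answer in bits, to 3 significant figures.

Propagation delay = 1700000 / 2.05e+08 = 0.00829268 s.
BDP = R × t_prop = 12000000000 × 0.00829268 = 99512200 bits.

99500000 bits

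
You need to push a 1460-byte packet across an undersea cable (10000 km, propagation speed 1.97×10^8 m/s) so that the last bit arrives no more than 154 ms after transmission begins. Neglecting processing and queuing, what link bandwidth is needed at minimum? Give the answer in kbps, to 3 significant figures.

L = 11680 bits.
Propagation delay = 10000000 / 197000000 = 50.7614 ms.
Transmission budget = 154 − 50.7614 = 103.239 ms.
R ≥ L / t_tx = 11680 bits / 0.103239 s = 113 kbps.

113 kbps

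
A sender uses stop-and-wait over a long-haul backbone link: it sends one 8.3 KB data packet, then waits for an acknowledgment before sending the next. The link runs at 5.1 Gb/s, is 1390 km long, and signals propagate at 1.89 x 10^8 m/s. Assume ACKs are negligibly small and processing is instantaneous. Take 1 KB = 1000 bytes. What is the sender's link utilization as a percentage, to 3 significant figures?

0.0884 %

t_tx = L/R = 66400/5100000000 = 1.30196e-05 s.
t_prop = 1390000/189000000 = 0.0073545 s; RTT = 0.014709 s.
Cycle = t_tx + RTT = 0.014722 s.
Utilization = t_tx / cycle = 1.30196e-05/0.014722 = 0.0884 %.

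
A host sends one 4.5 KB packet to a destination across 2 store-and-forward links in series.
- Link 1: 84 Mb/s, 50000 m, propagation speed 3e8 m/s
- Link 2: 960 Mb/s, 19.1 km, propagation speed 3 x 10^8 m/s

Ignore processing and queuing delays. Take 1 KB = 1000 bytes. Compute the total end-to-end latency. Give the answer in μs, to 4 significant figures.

L = 36000 bits.
Transmission delays (L/R per hop): 428.571, 37.5 μs; sum = 466.071 μs.
Propagation delays (d/s per hop): 166.667, 63.6667 μs; sum = 230.333 μs.
End-to-end = 696.4 μs.

696.4 μs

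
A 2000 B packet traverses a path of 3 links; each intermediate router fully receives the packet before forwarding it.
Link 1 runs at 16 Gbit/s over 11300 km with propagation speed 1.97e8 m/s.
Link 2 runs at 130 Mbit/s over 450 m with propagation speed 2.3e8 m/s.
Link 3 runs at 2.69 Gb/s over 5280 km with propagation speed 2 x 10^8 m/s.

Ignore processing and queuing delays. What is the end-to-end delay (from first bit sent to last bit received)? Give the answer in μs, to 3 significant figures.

83900 μs

L = 2000 × 8 = 16000 bits.
Transmission delays (L/R per hop): 1, 123.077, 5.94796 μs; sum = 130.025 μs.
Propagation delays (d/s per hop): 57360.4, 1.95652, 26400 μs; sum = 83762.4 μs.
End-to-end = 83900 μs.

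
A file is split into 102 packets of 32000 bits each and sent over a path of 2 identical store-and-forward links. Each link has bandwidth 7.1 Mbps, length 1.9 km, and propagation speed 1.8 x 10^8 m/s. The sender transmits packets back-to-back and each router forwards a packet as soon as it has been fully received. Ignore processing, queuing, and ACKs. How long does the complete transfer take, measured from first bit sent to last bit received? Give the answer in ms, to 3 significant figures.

464 ms

Per-hop transmission t_tx = L/R = 32000/7100000 = 4.50704 ms.
Per-hop propagation t_prop = 1900/180000000 = 0.0105556 ms.
Pipeline fill: first packet needs 2·t_tx to clear all hops; remaining 101 packets each add one t_tx.
Total = (2+102-1)·t_tx + 2·t_prop = 103·4.50704 + 2·0.0105556 = 464 ms.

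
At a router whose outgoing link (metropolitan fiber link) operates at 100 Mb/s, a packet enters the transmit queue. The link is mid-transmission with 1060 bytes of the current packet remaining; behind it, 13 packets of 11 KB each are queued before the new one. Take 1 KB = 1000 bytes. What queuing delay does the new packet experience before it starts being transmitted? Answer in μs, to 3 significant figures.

11500 μs

Each queued packet: L/R = 88000/100000000 = 880 μs.
13 queued → 11440 μs.
Plus remaining 8480 bits of current packet: 84.8 μs.
Queuing delay = 11500 μs.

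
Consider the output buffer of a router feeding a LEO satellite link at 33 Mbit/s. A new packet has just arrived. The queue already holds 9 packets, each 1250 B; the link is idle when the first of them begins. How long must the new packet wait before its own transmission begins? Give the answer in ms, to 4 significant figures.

2.727 ms

Each queued packet: L/R = 10000/33000000 = 0.30303 ms.
9 queued → 2.72727 ms.
Queuing delay = 2.727 ms.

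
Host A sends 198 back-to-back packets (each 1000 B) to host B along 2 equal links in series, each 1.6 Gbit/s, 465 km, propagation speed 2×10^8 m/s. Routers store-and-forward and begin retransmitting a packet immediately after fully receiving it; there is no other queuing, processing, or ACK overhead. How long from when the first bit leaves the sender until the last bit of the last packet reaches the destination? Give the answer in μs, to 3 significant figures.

Per-hop transmission t_tx = L/R = 8000/1600000000 = 5 μs.
Per-hop propagation t_prop = 465000/200000000 = 2325 μs.
Pipeline fill: first packet needs 2·t_tx to clear all hops; remaining 197 packets each add one t_tx.
Total = (2+198-1)·t_tx + 2·t_prop = 199·5 + 2·2325 = 5650 μs.

5650 μs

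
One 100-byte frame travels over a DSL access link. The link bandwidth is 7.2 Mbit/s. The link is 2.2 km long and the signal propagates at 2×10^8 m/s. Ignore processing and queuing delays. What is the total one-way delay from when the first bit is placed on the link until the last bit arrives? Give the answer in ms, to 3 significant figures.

L = 100 × 8 = 800 bits.
Transmission delay = L/R = 800 / 7200000 = 0.111111 ms.
Propagation delay = d/s = 2200 m / 200000000 m/s = 0.011 ms.
Total = 0.122 ms.

0.122 ms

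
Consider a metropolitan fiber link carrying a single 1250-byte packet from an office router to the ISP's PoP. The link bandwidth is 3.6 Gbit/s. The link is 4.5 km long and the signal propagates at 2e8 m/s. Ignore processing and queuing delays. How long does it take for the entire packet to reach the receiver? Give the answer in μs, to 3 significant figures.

25.3 μs

L = 1250 × 8 = 10000 bits.
Transmission delay = L/R = 10000 / 3600000000 = 2.77778 μs.
Propagation delay = d/s = 4500 m / 200000000 m/s = 22.5 μs.
Total = 25.3 μs.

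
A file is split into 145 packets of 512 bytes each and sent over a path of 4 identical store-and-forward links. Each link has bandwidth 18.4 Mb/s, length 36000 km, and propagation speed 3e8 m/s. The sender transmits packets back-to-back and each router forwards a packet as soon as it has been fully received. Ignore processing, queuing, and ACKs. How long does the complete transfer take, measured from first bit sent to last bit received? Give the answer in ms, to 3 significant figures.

Per-hop transmission t_tx = L/R = 4096/18400000 = 0.222609 ms.
Per-hop propagation t_prop = 36000000/300000000 = 120 ms.
Pipeline fill: first packet needs 4·t_tx to clear all hops; remaining 144 packets each add one t_tx.
Total = (4+145-1)·t_tx + 4·t_prop = 148·0.222609 + 4·120 = 513 ms.

513 ms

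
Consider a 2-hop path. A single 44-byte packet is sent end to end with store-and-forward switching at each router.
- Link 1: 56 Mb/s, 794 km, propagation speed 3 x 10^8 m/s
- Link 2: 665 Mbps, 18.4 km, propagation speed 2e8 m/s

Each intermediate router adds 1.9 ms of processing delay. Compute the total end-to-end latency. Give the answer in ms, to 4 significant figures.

L = 44 × 8 = 352 bits.
Transmission delays (L/R per hop): 0.00628571, 0.000529323 ms; sum = 0.00681504 ms.
Propagation delays (d/s per hop): 2.64667, 0.092 ms; sum = 2.73867 ms.
Processing at 1 router(s): 1 × 1.9 ms = 1.9 ms.
End-to-end = 4.645 ms.

4.645 ms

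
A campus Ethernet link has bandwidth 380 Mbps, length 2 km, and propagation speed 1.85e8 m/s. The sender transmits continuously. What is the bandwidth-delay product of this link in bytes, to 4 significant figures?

Propagation delay = 2000 / 185000000 = 1.08108e-05 s.
BDP = R × t_prop = 380000000 × 1.08108e-05 = 4108.11 bits.
In bytes: 4108.11/8 = 513.5 bytes.

513.5 bytes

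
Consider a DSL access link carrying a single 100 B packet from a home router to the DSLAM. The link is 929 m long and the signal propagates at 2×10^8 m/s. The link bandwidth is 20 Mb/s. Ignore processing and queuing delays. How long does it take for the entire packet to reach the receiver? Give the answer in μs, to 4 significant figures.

44.65 μs

L = 100 × 8 = 800 bits.
Transmission delay = L/R = 800 / 20000000 = 40 μs.
Propagation delay = d/s = 929 m / 200000000 m/s = 4.645 μs.
Total = 44.65 μs.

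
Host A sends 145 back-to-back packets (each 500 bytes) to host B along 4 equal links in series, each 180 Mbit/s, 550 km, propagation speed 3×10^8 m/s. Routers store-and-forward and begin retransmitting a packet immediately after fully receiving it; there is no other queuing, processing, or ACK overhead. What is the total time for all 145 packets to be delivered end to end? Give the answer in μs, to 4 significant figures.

10620 μs

Per-hop transmission t_tx = L/R = 4000/180000000 = 22.2222 μs.
Per-hop propagation t_prop = 550000/300000000 = 1833.33 μs.
Pipeline fill: first packet needs 4·t_tx to clear all hops; remaining 144 packets each add one t_tx.
Total = (4+145-1)·t_tx + 4·t_prop = 148·22.2222 + 4·1833.33 = 10620 μs.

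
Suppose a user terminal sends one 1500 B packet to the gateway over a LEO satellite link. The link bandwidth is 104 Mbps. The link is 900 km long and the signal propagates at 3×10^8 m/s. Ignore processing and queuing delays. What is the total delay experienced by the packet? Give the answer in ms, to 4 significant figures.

3.115 ms

L = 1500 × 8 = 12000 bits.
Transmission delay = L/R = 12000 / 104000000 = 0.115385 ms.
Propagation delay = d/s = 900000 m / 300000000 m/s = 3 ms.
Total = 3.115 ms.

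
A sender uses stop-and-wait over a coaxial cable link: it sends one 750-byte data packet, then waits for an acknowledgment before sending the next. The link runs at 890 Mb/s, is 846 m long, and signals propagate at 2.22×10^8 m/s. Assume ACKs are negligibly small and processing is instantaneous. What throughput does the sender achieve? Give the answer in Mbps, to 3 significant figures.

418 Mbps

t_tx = L/R = 6000/890000000 = 6.74157e-06 s.
t_prop = 846/2.22e+08 = 3.81081e-06 s; RTT = 7.62162e-06 s.
Cycle = t_tx + RTT = 1.43632e-05 s.
Throughput = L / cycle = 6000 / 1.43632e-05 = 418 Mbps.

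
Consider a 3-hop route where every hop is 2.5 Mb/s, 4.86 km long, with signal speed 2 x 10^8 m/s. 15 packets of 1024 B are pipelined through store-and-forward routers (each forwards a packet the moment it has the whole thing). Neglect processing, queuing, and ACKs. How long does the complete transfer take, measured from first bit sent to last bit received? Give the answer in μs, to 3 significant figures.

55800 μs

Per-hop transmission t_tx = L/R = 8192/2500000 = 3276.8 μs.
Per-hop propagation t_prop = 4860/200000000 = 24.3 μs.
Pipeline fill: first packet needs 3·t_tx to clear all hops; remaining 14 packets each add one t_tx.
Total = (3+15-1)·t_tx + 3·t_prop = 17·3276.8 + 3·24.3 = 55800 μs.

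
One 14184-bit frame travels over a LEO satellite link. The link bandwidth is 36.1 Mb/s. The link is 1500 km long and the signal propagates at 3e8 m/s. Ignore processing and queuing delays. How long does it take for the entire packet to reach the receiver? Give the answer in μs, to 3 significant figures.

5390 μs

Transmission delay = L/R = 14184 / 36100000 = 392.909 μs.
Propagation delay = d/s = 1500000 m / 300000000 m/s = 5000 μs.
Total = 5390 μs.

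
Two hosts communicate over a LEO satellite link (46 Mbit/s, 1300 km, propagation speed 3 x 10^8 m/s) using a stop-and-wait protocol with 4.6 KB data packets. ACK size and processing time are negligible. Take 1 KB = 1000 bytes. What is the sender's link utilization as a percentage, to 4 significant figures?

t_tx = L/R = 36800/46000000 = 0.0008 s.
t_prop = 1300000/300000000 = 0.00433333 s; RTT = 0.00866667 s.
Cycle = t_tx + RTT = 0.00946667 s.
Utilization = t_tx / cycle = 0.0008/0.00946667 = 8.451 %.

8.451 %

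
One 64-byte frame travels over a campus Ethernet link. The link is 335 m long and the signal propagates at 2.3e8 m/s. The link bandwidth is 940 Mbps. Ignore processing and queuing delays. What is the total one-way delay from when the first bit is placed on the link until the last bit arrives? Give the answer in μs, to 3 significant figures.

L = 64 × 8 = 512 bits.
Transmission delay = L/R = 512 / 940000000 = 0.544681 μs.
Propagation delay = d/s = 335 m / 2.3e+08 m/s = 1.45652 μs.
Total = 2.00 μs.

2.00 μs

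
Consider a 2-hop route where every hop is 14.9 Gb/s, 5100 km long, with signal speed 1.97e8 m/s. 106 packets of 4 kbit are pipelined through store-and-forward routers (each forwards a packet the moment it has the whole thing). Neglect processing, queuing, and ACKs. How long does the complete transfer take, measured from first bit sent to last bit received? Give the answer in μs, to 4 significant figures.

Per-hop transmission t_tx = L/R = 4000/14900000000 = 0.268456 μs.
Per-hop propagation t_prop = 5100000/197000000 = 25888.3 μs.
Pipeline fill: first packet needs 2·t_tx to clear all hops; remaining 105 packets each add one t_tx.
Total = (2+106-1)·t_tx + 2·t_prop = 107·0.268456 + 2·25888.3 = 51810 μs.

51810 μs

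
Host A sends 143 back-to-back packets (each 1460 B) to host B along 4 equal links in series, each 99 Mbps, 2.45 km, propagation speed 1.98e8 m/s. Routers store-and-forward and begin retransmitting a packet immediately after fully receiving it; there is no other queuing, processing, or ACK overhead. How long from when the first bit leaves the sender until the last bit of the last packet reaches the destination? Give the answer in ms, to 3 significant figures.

Per-hop transmission t_tx = L/R = 11680/99000000 = 0.11798 ms.
Per-hop propagation t_prop = 2450/198000000 = 0.0123737 ms.
Pipeline fill: first packet needs 4·t_tx to clear all hops; remaining 142 packets each add one t_tx.
Total = (4+143-1)·t_tx + 4·t_prop = 146·0.11798 + 4·0.0123737 = 17.3 ms.

17.3 ms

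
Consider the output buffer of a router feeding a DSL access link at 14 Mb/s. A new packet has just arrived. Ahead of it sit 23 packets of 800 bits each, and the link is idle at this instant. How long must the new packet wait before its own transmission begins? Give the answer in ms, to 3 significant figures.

1.31 ms

Each queued packet: L/R = 800/14000000 = 0.0571429 ms.
23 queued → 1.31429 ms.
Queuing delay = 1.31 ms.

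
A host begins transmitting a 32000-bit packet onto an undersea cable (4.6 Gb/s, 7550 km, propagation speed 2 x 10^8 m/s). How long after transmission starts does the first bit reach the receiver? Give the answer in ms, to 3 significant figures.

37.8 ms

First bit experiences only propagation delay: d/s = 7550000/200000000 = 37.8 ms.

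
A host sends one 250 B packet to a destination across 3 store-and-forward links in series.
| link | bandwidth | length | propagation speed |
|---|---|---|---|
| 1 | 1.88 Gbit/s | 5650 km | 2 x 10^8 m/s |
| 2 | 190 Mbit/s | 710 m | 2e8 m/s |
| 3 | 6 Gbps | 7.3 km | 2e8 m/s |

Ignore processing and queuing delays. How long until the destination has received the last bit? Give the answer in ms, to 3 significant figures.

28.3 ms

L = 250 × 8 = 2000 bits.
Transmission delays (L/R per hop): 0.00106383, 0.0105263, 0.000333333 ms; sum = 0.0119235 ms.
Propagation delays (d/s per hop): 28.25, 0.00355, 0.0365 ms; sum = 28.2901 ms.
End-to-end = 28.3 ms.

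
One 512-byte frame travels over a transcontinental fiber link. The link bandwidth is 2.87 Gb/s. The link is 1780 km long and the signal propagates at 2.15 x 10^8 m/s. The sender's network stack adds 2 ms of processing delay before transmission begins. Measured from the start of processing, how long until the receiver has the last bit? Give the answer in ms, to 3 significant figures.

10.3 ms

L = 512 × 8 = 4096 bits.
Transmission delay = L/R = 4096 / 2870000000 = 0.00142718 ms.
Propagation delay = d/s = 1780000 m / 215000000 m/s = 8.27907 ms.
Plus processing delay 2 ms = 2 ms.
Total = 10.3 ms.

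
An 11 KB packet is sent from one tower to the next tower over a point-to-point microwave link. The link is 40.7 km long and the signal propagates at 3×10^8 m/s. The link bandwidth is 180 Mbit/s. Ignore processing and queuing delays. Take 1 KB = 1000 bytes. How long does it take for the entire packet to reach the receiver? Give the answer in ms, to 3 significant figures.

0.625 ms

L = 88000 bits.
Transmission delay = L/R = 88000 / 180000000 = 0.488889 ms.
Propagation delay = d/s = 40700 m / 300000000 m/s = 0.135667 ms.
Total = 0.625 ms.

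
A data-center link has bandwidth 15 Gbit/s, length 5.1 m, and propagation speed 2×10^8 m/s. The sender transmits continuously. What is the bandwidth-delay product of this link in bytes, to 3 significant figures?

47.8 bytes

Propagation delay = 5.1 / 200000000 = 2.55e-08 s.
BDP = R × t_prop = 15000000000 × 2.55e-08 = 382.5 bits.
In bytes: 382.5/8 = 47.8 bytes.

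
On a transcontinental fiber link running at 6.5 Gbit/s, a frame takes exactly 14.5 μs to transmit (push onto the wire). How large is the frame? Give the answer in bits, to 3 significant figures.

94300 bits

L = R × t_tx = 6500000000 b/s × 1.45e-05 s = 94250 bits.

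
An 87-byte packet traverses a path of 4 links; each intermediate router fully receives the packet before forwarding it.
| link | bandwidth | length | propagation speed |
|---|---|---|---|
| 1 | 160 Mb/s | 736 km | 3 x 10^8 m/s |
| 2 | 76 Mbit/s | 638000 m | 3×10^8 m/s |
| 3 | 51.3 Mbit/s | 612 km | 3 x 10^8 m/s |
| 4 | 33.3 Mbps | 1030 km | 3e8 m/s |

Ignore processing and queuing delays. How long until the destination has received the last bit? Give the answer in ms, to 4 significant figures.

L = 87 × 8 = 696 bits.
Transmission delays (L/R per hop): 0.00435, 0.00915789, 0.0135673, 0.0209009 ms; sum = 0.047976 ms.
Propagation delays (d/s per hop): 2.45333, 2.12667, 2.04, 3.43333 ms; sum = 10.0533 ms.
End-to-end = 10.10 ms.

10.10 ms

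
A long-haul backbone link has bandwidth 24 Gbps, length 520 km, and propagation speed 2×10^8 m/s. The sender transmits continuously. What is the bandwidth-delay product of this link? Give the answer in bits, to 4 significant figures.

Propagation delay = 520000 / 200000000 = 0.0026 s.
BDP = R × t_prop = 24000000000 × 0.0026 = 62400000 bits.

62400000 bits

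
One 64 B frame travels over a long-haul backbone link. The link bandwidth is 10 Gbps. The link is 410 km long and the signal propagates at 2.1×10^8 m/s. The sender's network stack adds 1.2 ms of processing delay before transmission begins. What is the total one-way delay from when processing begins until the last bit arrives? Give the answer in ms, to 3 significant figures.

3.15 ms

L = 64 × 8 = 512 bits.
Transmission delay = L/R = 512 / 10000000000 = 5.12e-05 ms.
Propagation delay = d/s = 410000 m / 210000000 m/s = 1.95238 ms.
Plus processing delay 1.2 ms = 1.2 ms.
Total = 3.15 ms.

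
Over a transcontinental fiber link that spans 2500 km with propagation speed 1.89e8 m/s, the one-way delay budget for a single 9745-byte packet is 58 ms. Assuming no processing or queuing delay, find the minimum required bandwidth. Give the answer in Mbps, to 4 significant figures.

1.741 Mbps

L = 77960 bits.
Propagation delay = 2500000 / 189000000 = 13.2275 ms.
Transmission budget = 58 − 13.2275 = 44.7725 ms.
R ≥ L / t_tx = 77960 bits / 0.0447725 s = 1.741 Mbps.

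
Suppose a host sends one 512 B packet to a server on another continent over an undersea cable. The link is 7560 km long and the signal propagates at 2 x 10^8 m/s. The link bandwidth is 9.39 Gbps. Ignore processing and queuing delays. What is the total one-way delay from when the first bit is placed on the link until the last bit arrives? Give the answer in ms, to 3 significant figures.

37.8 ms

L = 512 × 8 = 4096 bits.
Transmission delay = L/R = 4096 / 9390000000 = 0.000436209 ms.
Propagation delay = d/s = 7560000 m / 200000000 m/s = 37.8 ms.
Total = 37.8 ms.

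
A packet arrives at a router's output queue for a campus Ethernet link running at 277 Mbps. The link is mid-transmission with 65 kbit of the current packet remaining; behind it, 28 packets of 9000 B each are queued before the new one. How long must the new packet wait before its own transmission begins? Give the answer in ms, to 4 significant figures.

7.513 ms

Each queued packet: L/R = 72000/277000000 = 0.259928 ms.
28 queued → 7.27798 ms.
Plus remaining 65000 bits of current packet: 0.234657 ms.
Queuing delay = 7.513 ms.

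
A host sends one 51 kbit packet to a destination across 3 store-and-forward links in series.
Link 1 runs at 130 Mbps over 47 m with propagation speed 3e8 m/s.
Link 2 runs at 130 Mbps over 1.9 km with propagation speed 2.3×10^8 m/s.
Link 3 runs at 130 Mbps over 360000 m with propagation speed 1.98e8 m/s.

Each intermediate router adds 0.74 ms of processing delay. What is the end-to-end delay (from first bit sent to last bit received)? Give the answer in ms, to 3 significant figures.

4.48 ms

L = 51000 bits.
Transmission delay per hop = L/R = 51000/130000000 = 0.392308 ms; 3 hops → 1.17692 ms.
Propagation delays (d/s per hop): 0.000156667, 0.00826087, 1.81818 ms; sum = 1.8266 ms.
Processing at 2 router(s): 2 × 0.74 ms = 1.48 ms.
End-to-end = 4.48 ms.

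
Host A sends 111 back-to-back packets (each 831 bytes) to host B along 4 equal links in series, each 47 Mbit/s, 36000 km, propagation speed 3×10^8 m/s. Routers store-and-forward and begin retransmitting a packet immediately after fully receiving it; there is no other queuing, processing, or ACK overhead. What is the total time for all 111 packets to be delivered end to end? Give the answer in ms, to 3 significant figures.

Per-hop transmission t_tx = L/R = 6648/47000000 = 0.141447 ms.
Per-hop propagation t_prop = 36000000/300000000 = 120 ms.
Pipeline fill: first packet needs 4·t_tx to clear all hops; remaining 110 packets each add one t_tx.
Total = (4+111-1)·t_tx + 4·t_prop = 114·0.141447 + 4·120 = 496 ms.

496 ms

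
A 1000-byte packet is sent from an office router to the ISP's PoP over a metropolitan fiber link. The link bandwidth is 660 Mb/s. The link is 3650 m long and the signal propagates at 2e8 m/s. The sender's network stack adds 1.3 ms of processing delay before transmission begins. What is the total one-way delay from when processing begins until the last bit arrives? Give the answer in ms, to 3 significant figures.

1.33 ms

L = 1000 × 8 = 8000 bits.
Transmission delay = L/R = 8000 / 660000000 = 0.0121212 ms.
Propagation delay = d/s = 3650 m / 200000000 m/s = 0.01825 ms.
Plus processing delay 1.3 ms = 1.3 ms.
Total = 1.33 ms.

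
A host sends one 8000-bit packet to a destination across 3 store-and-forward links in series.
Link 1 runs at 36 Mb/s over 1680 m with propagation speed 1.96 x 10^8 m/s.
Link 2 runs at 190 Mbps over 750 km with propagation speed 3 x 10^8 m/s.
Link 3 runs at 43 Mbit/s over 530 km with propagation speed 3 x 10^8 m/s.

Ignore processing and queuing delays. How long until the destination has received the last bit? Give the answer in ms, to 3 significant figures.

Transmission delays (L/R per hop): 0.222222, 0.0421053, 0.186047 ms; sum = 0.450374 ms.
Propagation delays (d/s per hop): 0.00857143, 2.5, 1.76667 ms; sum = 4.27524 ms.
End-to-end = 4.73 ms.

4.73 ms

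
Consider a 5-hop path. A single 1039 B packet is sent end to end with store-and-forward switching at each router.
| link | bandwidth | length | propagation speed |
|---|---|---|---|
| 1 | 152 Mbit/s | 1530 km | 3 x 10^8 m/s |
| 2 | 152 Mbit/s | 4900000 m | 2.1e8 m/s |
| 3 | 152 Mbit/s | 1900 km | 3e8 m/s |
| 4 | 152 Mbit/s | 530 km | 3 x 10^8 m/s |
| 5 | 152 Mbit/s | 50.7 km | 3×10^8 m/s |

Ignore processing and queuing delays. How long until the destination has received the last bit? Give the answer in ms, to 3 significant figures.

37.0 ms

L = 1039 × 8 = 8312 bits.
Transmission delay per hop = L/R = 8312/152000000 = 0.0546842 ms; 5 hops → 0.273421 ms.
Propagation delays (d/s per hop): 5.1, 23.3333, 6.33333, 1.76667, 0.169 ms; sum = 36.7023 ms.
End-to-end = 37.0 ms.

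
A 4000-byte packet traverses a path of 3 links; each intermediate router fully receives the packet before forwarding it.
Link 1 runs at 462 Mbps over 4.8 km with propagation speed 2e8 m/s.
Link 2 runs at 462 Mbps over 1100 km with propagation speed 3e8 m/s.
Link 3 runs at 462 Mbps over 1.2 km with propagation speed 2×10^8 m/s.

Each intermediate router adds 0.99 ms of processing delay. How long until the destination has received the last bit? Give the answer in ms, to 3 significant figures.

5.88 ms

L = 4000 × 8 = 32000 bits.
Transmission delay per hop = L/R = 32000/462000000 = 0.0692641 ms; 3 hops → 0.207792 ms.
Propagation delays (d/s per hop): 0.024, 3.66667, 0.006 ms; sum = 3.69667 ms.
Processing at 2 router(s): 2 × 0.99 ms = 1.98 ms.
End-to-end = 5.88 ms.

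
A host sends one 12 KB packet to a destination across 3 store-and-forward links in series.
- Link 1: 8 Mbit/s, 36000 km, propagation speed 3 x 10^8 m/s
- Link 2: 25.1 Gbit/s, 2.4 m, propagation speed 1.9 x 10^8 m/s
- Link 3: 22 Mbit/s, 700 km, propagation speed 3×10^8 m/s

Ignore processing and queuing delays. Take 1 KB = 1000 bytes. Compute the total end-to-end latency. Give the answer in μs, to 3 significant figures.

L = 96000 bits.
Transmission delays (L/R per hop): 12000, 3.8247, 4363.64 μs; sum = 16367.5 μs.
Propagation delays (d/s per hop): 120000, 0.0126316, 2333.33 μs; sum = 122333 μs.
End-to-end = 139000 μs.

139000 μs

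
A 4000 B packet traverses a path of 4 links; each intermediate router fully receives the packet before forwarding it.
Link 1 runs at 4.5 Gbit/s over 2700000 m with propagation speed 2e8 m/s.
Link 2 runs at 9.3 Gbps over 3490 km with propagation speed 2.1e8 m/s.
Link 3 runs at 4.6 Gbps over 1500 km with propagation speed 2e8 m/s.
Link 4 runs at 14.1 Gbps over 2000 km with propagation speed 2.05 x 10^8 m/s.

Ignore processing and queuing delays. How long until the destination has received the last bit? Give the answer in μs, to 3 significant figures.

L = 4000 × 8 = 32000 bits.
Transmission delays (L/R per hop): 7.11111, 3.44086, 6.95652, 2.2695 μs; sum = 19.778 μs.
Propagation delays (d/s per hop): 13500, 16619, 7500, 9756.1 μs; sum = 47375.1 μs.
End-to-end = 47400 μs.

47400 μs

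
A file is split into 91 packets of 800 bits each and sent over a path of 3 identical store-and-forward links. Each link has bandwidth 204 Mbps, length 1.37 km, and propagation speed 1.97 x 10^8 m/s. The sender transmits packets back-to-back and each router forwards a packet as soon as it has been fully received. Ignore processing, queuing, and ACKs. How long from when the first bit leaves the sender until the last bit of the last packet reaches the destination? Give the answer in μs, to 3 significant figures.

386 μs

Per-hop transmission t_tx = L/R = 800/204000000 = 3.92157 μs.
Per-hop propagation t_prop = 1370/197000000 = 6.95431 μs.
Pipeline fill: first packet needs 3·t_tx to clear all hops; remaining 90 packets each add one t_tx.
Total = (3+91-1)·t_tx + 3·t_prop = 93·3.92157 + 3·6.95431 = 386 μs.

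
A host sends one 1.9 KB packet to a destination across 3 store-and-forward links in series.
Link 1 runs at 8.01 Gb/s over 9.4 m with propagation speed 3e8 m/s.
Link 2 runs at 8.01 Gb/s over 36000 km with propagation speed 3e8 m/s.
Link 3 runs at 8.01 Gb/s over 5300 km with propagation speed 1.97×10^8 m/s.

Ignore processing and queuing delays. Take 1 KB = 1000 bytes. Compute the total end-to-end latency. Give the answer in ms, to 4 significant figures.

L = 15200 bits.
Transmission delay per hop = L/R = 15200/8010000000 = 0.00189763 ms; 3 hops → 0.00569288 ms.
Propagation delays (d/s per hop): 3.13333e-05, 120, 26.9036 ms; sum = 146.904 ms.
End-to-end = 146.9 ms.

146.9 ms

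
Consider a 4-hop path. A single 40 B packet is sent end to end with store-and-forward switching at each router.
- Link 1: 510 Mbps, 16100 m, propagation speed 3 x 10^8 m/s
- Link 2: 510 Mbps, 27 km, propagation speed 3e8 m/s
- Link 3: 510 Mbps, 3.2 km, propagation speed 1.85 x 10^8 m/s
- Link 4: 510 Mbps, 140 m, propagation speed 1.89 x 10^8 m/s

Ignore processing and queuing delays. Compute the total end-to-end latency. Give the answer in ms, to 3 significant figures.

L = 40 × 8 = 320 bits.
Transmission delay per hop = L/R = 320/510000000 = 0.000627451 ms; 4 hops → 0.0025098 ms.
Propagation delays (d/s per hop): 0.0536667, 0.09, 0.0172973, 0.000740741 ms; sum = 0.161705 ms.
End-to-end = 0.164 ms.

0.164 ms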